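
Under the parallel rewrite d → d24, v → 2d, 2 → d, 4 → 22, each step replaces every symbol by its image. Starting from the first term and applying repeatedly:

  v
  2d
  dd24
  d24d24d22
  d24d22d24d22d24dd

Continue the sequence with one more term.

Rewriting the 17 symbols of d24d22d24d22d24dd one by one yields d24 d 22 d24 d d d24 d 22 d24 d d d24 d 22 d24 d24; concatenated:

d24d22d24ddd24d22d24ddd24d22d24d24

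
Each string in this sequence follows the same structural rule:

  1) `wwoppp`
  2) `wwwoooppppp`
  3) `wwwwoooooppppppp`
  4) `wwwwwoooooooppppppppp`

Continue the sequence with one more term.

wwwwwwoooooooooppppppppppp

Term n consists of n+1 w's, followed by 2n-1 o's, followed by 2n+1 p's (n = 1, 2, …).
For the next term, n = 5, so the run lengths are 6, 9, 11.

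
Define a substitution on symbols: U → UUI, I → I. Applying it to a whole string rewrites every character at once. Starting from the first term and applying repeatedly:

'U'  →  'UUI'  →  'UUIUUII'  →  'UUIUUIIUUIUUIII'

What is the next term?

Rewriting the 15 symbols of UUIUUIIUUIUUIII one by one yields UUI UUI I UUI UUI I I UUI UUI I UUI UUI I I I; concatenated:

UUIUUIIUUIUUIIIUUIUUIIUUIUUIIII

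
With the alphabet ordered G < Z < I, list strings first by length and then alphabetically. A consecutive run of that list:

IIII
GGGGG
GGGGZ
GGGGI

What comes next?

GGGZG

The successor of GGGGI increments the rightmost position that isn't already I and resets every position after it to G.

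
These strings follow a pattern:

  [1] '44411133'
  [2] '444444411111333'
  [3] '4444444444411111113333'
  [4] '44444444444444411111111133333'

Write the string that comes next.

444444444444444444411111111111333333

Reading off run lengths: 4 runs 3, 7, 11, 15; 1 runs 3, 5, 7, 9; 3 runs 2, 3, 4, 5 — each is linear in n (n = 1, 2, …).
At n = 5 the blocks have lengths 19, 11, 6.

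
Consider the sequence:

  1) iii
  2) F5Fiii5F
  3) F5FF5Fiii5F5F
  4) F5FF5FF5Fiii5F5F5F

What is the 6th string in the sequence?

F5FF5FF5FF5FF5Fiii5F5F5F5F5F

Every step adds F5F to the front and 5F to the end of the previous string.
From F5FF5FF5Fiii5F5F5F, 2 further steps: F5FF5FF5Fiii5F5F5F → F5FF5FF5FF5Fiii5F5F5F5F → (answer).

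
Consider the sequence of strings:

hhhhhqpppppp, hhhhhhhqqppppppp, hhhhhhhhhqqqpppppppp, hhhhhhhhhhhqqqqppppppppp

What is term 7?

hhhhhhhhhhhhhhhhhqqqqqqqpppppppppppp

The n-th term is 2n-1 h's then n-2 q's then n+3 p's, where the shown terms are n = 3, 4, 5, 6.
Setting n = 9 gives 17, 7, 12 characters in each block.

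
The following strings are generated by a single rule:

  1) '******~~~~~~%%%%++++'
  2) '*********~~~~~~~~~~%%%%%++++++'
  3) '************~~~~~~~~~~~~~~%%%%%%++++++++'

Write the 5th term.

Term n consists of 3n *'s, followed by 4n-2 ~'s, followed by n+2 %'s, followed by 2n +'s, where the shown terms are n = 2, 3, 4.
At n = 6 the blocks have lengths 18, 22, 8, 12.

******************~~~~~~~~~~~~~~~~~~~~~~%%%%%%%%++++++++++++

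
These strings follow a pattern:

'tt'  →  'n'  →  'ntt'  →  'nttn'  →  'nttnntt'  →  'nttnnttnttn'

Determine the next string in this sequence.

nttnnttnttnnttnntt

From term 3 onward, concatenate the last term with the second-to-last: n·tt = ntt, ntt·n = nttn, …
The next term joins nttnnttnttn and nttnntt.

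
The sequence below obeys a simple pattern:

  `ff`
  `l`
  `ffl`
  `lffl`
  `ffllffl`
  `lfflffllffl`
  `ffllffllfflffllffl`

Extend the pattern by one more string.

lfflffllfflffllffllfflffllffl

From term 3 onward, concatenate the second-to-last term with the last: ff·l = ffl, l·ffl = lffl, …
Continuing: lfflffllffl · ffllffllfflffllffl gives term 8.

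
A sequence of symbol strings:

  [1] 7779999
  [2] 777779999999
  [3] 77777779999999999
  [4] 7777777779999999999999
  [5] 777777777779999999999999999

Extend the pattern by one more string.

77777777777779999999999999999999

The n-th term is 2n+1 7's then 3n+1 9's (n = 1, 2, …).
Setting n = 6 gives 13, 19 characters in each block.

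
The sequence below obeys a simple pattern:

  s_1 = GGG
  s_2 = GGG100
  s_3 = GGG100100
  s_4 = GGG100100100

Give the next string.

Each term is the previous one with 100 appended.
One more step from GGG100100100 gives the answer.

GGG100100100100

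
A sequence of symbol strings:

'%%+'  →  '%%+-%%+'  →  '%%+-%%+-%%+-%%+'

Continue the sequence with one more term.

%%+-%%+-%%+-%%+-%%+-%%+-%%+-%%+

Every step duplicates the string with '-' between the halves.
So the next term is two copies of %%+-%%+-%%+-%%+ with '-' between the halves.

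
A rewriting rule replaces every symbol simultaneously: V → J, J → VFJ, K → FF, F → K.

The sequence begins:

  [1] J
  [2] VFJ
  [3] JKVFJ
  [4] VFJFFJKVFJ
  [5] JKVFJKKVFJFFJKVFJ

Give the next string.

Rewriting the 17 symbols of JKVFJKKVFJFFJKVFJ one by one yields VFJ FF J K VFJ FF FF J K VFJ K K VFJ FF J K VFJ; concatenated:

VFJFFJKVFJFFFFJKVFJKKVFJFFJKVFJ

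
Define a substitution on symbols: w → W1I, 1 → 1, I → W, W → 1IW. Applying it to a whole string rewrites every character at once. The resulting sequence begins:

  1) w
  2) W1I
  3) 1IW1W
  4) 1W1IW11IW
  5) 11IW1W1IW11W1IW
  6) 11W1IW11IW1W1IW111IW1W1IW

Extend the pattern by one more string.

111IW1W1IW11W1IW11IW1W1IW111W1IW11IW1W1IW

Applying the rule to each of the 25 symbols of 11W1IW11IW1W1IW111IW1W1IW gives the pieces 1 1 1IW 1 W 1IW 1 1 W 1IW 1 1IW 1 W 1IW 1 1 1 W 1IW 1 1IW 1 W 1IW, which concatenate to the answer.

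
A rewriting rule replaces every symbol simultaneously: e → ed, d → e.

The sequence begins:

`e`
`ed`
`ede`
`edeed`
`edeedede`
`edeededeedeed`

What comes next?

edeededeedeededeedede

φ(edeededeedeed) expands symbol-by-symbol to ed e ed ed e ed e ed ed e ed ed e; joining the 13 pieces gives the next term.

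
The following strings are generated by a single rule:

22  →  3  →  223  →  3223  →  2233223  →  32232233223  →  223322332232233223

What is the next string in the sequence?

32232233223223322332232233223

From term 3 onward, concatenate the second-to-last term with the last: 22·3 = 223, 3·223 = 3223, …
Continuing: 32232233223 · 223322332232233223 gives term 8.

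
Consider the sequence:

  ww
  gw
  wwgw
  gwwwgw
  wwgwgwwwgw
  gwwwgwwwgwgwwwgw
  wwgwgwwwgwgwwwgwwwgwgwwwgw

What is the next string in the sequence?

gwwwgwwwgwgwwwgwwwgwgwwwgwgwwwgwwwgwgwwwgw

From term 3 onward, concatenate the second-to-last term with the last: ww·gw = wwgw, gw·wwgw = gwwwgw, …
So term 8 is gwwwgwwwgwgwwwgw·wwgwgwwwgwgwwwgwwwgwgwwwgw.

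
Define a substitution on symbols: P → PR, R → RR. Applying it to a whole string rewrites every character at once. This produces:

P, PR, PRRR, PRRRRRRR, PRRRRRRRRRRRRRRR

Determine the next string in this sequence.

PRRRRRRRRRRRRRRRRRRRRRRRRRRRRRRR

Replace each of the 16 characters of PRRRRRRRRRRRRRRR in place — PR RR RR RR RR RR RR RR RR RR RR RR RR RR RR RR — and concatenate.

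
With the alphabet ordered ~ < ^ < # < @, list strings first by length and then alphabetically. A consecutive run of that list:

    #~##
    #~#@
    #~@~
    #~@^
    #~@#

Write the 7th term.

#^~~

Continuing the enumeration 2 steps past #~@#: #~@# → #~@@ → (answer).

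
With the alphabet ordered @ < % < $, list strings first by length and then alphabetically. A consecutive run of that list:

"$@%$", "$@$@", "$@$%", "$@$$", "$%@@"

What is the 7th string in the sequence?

Stepping forward 2 times from $%@@: $%@@ → $%@%, then the target.

$%@$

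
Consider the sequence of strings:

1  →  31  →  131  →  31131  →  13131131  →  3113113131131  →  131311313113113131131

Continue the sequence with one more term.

3113113131131131311313113113131131

From term 3 onward, concatenate the second-to-last term with the last: 1·31 = 131, 31·131 = 31131, …
The next term joins 3113113131131 and 131311313113113131131.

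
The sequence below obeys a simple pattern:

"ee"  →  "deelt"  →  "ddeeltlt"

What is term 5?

Each term wraps the previous one in d on the left and lt on the right.
From ddeeltlt, 2 further steps: ddeeltlt → dddeeltltlt → (answer).

ddddeeltltltlt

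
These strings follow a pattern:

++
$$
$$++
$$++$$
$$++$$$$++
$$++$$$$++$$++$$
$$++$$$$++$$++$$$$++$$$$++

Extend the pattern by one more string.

From term 3 onward, concatenate the last term with the second-to-last: $$·++ = $$++, $$++·$$ = $$++$$, …
The next term joins $$++$$$$++$$++$$$$++$$$$++ and $$++$$$$++$$++$$.

$$++$$$$++$$++$$$$++$$$$++$$++$$$$++$$++$$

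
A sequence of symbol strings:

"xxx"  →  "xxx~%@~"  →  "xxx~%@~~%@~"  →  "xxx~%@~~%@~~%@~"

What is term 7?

Every step adds ~%@~ to the end: s(k+1) = s(k)·~%@~.
From xxx~%@~~%@~~%@~, 3 further steps: xxx~%@~~%@~~%@~ → xxx~%@~~%@~~%@~~%@~ → xxx~%@~~%@~~%@~~%@~~%@~ → (answer).

xxx~%@~~%@~~%@~~%@~~%@~~%@~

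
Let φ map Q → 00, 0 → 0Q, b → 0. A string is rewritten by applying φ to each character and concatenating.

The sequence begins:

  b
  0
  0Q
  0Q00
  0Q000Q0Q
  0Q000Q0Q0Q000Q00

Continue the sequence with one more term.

0Q000Q0Q0Q000Q000Q000Q0Q0Q000Q0Q

Replace each of the 16 characters of 0Q000Q0Q0Q000Q00 in place — 0Q 00 0Q 0Q 0Q 00 0Q 00 0Q 00 0Q 0Q 0Q 00 0Q 0Q — and concatenate.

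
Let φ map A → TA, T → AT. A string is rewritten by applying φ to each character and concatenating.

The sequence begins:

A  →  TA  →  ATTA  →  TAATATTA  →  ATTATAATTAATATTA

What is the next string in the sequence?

TAATATTAATTATAATATTATAATTAATATTA

Replace each of the 16 characters of ATTATAATTAATATTA in place — TA AT AT TA AT TA TA AT AT TA TA AT TA AT AT TA — and concatenate.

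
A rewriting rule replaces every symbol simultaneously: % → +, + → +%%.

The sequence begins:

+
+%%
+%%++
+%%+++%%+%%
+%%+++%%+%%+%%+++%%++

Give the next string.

Rewriting the 21 symbols of +%%+++%%+%%+%%+++%%++ one by one yields +%% + + +%% +%% +%% + + +%% + + +%% + + +%% +%% +%% + + +%% +%%; concatenated:

+%%+++%%+%%+%%+++%%+++%%+++%%+%%+%%+++%%+%%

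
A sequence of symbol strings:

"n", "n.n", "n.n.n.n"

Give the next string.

Each string is two copies of the previous one joined by '.'.
So the next term is two copies of n.n.n.n with '.' between the halves.

n.n.n.n.n.n.n.n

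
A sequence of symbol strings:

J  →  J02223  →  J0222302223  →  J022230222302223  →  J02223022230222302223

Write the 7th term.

The strings grow by a fixed suffix 02223 each time.
From J02223022230222302223, 2 further steps: J02223022230222302223 → J0222302223022230222302223 → (answer).

J022230222302223022230222302223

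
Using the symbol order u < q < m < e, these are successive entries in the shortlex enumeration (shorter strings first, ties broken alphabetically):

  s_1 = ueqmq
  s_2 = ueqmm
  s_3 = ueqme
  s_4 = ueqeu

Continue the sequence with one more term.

The successor of ueqeu increments the rightmost position that isn't already e and resets every position after it to u.

ueqeq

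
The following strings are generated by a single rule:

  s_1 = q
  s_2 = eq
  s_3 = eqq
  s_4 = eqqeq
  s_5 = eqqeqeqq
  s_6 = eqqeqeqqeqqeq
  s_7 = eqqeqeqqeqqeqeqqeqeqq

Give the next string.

This is a Fibonacci-style word recurrence s(k) = s(k−1)·s(k−2): e.g. eq·q = eqq.
Continuing: eqqeqeqqeqqeqeqqeqeqq · eqqeqeqqeqqeq gives term 8.

eqqeqeqqeqqeqeqqeqeqqeqqeqeqqeqqeq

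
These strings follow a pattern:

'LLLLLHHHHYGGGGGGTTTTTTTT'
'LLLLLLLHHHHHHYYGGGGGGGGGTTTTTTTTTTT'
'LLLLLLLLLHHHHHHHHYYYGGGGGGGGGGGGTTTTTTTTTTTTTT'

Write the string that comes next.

Term n consists of 2n+1 L's, followed by 2n H's, followed by n-1 Y's, followed by 3n G's, followed by 3n+2 T's, where the shown terms are n = 2, 3, 4.
Setting n = 5 gives 11, 10, 4, 15, 17 characters in each block.

LLLLLLLLLLLHHHHHHHHHHYYYYGGGGGGGGGGGGGGGTTTTTTTTTTTTTTTTT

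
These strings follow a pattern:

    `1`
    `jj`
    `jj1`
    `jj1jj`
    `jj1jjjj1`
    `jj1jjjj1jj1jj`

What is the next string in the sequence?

jj1jjjj1jj1jjjj1jjjj1

This is a Fibonacci-style word recurrence s(k) = s(k−1)·s(k−2): e.g. jj·1 = jj1.
Continuing: jj1jjjj1jj1jj · jj1jjjj1 gives term 7.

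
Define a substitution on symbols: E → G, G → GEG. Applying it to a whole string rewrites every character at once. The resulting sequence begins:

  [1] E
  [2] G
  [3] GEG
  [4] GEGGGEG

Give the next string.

GEGGGEGGEGGEGGGEG

Expanding GEGGGEG: G→GEG, E→G, G→GEG, G→GEG, G→GEG, E→G, G→GEG. Concatenated: GEG G GEG GEG GEG G GEG.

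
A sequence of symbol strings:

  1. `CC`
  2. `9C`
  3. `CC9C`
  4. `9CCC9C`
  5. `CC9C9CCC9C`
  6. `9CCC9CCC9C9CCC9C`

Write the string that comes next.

This is a Fibonacci-style word recurrence s(k) = s(k−2)·s(k−1): e.g. CC·9C = CC9C.
The next term joins CC9C9CCC9C and 9CCC9CCC9C9CCC9C.

CC9C9CCC9C9CCC9CCC9C9CCC9C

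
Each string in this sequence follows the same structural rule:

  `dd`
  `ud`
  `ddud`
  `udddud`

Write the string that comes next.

ddududddud

From term 3 onward, concatenate the second-to-last term with the last: dd·ud = ddud, ud·ddud = udddud, …
The next term joins ddud and udddud.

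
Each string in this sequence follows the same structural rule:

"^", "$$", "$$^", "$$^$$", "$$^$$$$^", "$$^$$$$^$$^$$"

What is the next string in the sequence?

Each term (from the third on) is the previous term followed by the one before it: term 3 = $$·^ = $$^.
Continuing: $$^$$$$^$$^$$ · $$^$$$$^ gives term 7.

$$^$$$$^$$^$$$$^$$$$^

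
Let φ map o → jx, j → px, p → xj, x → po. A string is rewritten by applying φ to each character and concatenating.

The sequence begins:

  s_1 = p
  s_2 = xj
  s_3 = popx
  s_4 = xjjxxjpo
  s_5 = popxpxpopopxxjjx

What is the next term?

Rewriting the 16 symbols of popxpxpopopxxjjx one by one yields xj jx xj po xj po xj jx xj jx xj po po px px po; concatenated:

xjjxxjpoxjpoxjjxxjjxxjpopopxpxpo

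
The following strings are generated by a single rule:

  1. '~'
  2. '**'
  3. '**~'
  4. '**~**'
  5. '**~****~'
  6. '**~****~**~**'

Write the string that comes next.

This is a Fibonacci-style word recurrence s(k) = s(k−1)·s(k−2): e.g. **·~ = **~.
The next term joins **~****~**~** and **~****~.

**~****~**~****~****~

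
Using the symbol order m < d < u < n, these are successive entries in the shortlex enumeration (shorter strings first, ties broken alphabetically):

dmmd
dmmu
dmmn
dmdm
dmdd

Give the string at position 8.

Advancing 3 positions from dmdd through dmdd → dmdu → dmdn reaches term 8.

dmum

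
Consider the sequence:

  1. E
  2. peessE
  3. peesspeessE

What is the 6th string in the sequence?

The strings grow by a fixed prefix peess each time.
From peesspeessE, 3 further steps: peesspeessE → peesspeesspeessE → peesspeesspeesspeessE → (answer).

peesspeesspeesspeesspeessE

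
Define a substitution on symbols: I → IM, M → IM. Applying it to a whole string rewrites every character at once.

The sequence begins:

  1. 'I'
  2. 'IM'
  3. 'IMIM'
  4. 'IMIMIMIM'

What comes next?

IMIMIMIMIMIMIMIM

Rewriting each symbol of IMIMIMIM: I→IM, M→IM, I→IM, M→IM, I→IM, M→IM, I→IM, M→IM, which concatenates to IM IM IM IM IM IM IM IM.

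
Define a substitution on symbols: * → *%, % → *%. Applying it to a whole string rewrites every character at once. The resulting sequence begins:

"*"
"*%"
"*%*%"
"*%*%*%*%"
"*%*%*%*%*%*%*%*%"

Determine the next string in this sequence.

*%*%*%*%*%*%*%*%*%*%*%*%*%*%*%*%

Replace each of the 16 characters of *%*%*%*%*%*%*%*% in place — *% *% *% *% *% *% *% *% *% *% *% *% *% *% *% *% — and concatenate.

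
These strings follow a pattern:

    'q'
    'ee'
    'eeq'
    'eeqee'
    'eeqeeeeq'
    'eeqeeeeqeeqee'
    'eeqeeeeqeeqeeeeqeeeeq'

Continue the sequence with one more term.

This is a Fibonacci-style word recurrence s(k) = s(k−1)·s(k−2): e.g. ee·q = eeq.
Continuing: eeqeeeeqeeqeeeeqeeeeq · eeqeeeeqeeqee gives term 8.

eeqeeeeqeeqeeeeqeeeeqeeqeeeeqeeqee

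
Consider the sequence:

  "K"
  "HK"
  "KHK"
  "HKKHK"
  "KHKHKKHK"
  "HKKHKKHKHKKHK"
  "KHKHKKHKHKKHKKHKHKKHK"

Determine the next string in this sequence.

HKKHKKHKHKKHKKHKHKKHKHKKHKKHKHKKHK

From term 3 onward, concatenate the second-to-last term with the last: K·HK = KHK, HK·KHK = HKKHK, …
Continuing: HKKHKKHKHKKHK · KHKHKKHKHKKHKKHKHKKHK gives term 8.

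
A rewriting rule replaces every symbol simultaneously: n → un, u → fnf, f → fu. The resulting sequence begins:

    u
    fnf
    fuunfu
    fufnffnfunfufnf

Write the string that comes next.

fufnffuunfufuunfufnfunfufnffuunfu

Replace each of the 15 characters of fufnffnfunfufnf in place — fu fnf fu un fu fu un fu fnf un fu fnf fu un fu — and concatenate.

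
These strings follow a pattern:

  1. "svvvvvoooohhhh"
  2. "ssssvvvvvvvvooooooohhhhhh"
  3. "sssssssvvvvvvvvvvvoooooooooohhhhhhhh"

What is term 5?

sssssssssssssvvvvvvvvvvvvvvvvvoooooooooooooooohhhhhhhhhhhh

Reading off run lengths: s runs 1, 4, 7; v runs 5, 8, 11; o runs 4, 7, 10; h runs 4, 6, 8 — each is linear in n (n = 1, 2, …).
At n = 5 the blocks have lengths 13, 17, 16, 12.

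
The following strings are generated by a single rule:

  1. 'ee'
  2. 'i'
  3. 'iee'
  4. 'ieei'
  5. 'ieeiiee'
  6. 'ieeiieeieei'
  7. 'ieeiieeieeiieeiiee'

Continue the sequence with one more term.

ieeiieeieeiieeiieeieeiieeieei

This is a Fibonacci-style word recurrence s(k) = s(k−1)·s(k−2): e.g. i·ee = iee.
The next term joins ieeiieeieeiieeiiee and ieeiieeieei.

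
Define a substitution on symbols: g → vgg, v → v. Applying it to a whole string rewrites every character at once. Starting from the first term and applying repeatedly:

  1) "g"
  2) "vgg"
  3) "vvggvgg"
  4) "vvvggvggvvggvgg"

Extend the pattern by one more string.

Rewriting the 15 symbols of vvvggvggvvggvgg one by one yields v v v vgg vgg v vgg vgg v v vgg vgg v vgg vgg; concatenated:

vvvvggvggvvggvggvvvggvggvvggvgg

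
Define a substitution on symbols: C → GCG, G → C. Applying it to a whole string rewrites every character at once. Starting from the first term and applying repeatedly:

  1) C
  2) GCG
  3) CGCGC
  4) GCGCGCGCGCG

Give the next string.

Rewriting each symbol of GCGCGCGCGCG: G→C, C→GCG, G→C, C→GCG, G→C, C→GCG, G→C, C→GCG, G→C, C→GCG, G→C, which concatenates to C GCG C GCG C GCG C GCG C GCG C.

CGCGCGCGCGCGCGCGCGCGC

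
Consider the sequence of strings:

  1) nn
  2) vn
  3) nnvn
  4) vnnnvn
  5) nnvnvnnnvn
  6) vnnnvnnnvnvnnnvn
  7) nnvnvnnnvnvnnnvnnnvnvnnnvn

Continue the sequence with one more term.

vnnnvnnnvnvnnnvnnnvnvnnnvnvnnnvnnnvnvnnnvn

This is a Fibonacci-style word recurrence s(k) = s(k−2)·s(k−1): e.g. nn·vn = nnvn.
The next term joins vnnnvnnnvnvnnnvn and nnvnvnnnvnvnnnvnnnvnvnnnvn.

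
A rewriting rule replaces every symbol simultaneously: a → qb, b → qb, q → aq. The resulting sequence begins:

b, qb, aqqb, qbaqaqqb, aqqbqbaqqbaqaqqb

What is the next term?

Rewriting the 16 symbols of aqqbqbaqqbaqaqqb one by one yields qb aq aq qb aq qb qb aq aq qb qb aq qb aq aq qb; concatenated:

qbaqaqqbaqqbqbaqaqqbqbaqqbaqaqqb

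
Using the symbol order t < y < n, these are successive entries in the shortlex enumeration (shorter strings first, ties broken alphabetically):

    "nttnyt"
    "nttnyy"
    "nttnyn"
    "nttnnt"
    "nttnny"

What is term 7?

ntyttt

Stepping forward 2 times from nttnny: nttnny → nttnnn, then the target.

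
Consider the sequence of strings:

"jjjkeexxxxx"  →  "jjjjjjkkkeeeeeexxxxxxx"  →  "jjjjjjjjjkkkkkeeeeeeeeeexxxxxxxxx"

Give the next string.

jjjjjjjjjjjjkkkkkkkeeeeeeeeeeeeeexxxxxxxxxxx

Reading off run lengths: j runs 3, 6, 9; k runs 1, 3, 5; e runs 2, 6, 10; x runs 5, 7, 9 — each is linear in n (n = 1, 2, …).
For the next term, n = 4, so the run lengths are 12, 7, 14, 11.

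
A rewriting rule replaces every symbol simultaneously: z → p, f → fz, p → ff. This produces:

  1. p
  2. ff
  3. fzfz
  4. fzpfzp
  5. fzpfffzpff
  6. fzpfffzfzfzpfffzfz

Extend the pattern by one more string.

φ(fzpfffzfzfzpfffzfz) expands symbol-by-symbol to fz p ff fz fz fz p fz p fz p ff fz fz fz p fz p; joining the 18 pieces gives the next term.

fzpfffzfzfzpfzpfzpfffzfzfzpfzp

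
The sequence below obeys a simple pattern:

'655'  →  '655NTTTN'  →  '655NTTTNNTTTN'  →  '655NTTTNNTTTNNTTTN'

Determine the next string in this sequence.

Every step adds NTTTN to the end: s(k+1) = s(k)·NTTTN.
So the next term is 655NTTTNNTTTNNTTTN·NTTTN.

655NTTTNNTTTNNTTTNNTTTN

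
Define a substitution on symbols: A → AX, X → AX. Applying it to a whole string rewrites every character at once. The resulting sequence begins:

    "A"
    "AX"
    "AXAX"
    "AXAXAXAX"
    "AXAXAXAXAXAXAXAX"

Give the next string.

Rewriting the 16 symbols of AXAXAXAXAXAXAXAX one by one yields AX AX AX AX AX AX AX AX AX AX AX AX AX AX AX AX; concatenated:

AXAXAXAXAXAXAXAXAXAXAXAXAXAXAXAX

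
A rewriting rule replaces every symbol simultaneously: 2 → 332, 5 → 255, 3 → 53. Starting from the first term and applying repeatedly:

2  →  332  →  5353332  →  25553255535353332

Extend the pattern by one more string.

332255255255533322552552555325553255535353332

φ(25553255535353332) expands symbol-by-symbol to 332 255 255 255 53 332 255 255 255 53 255 53 255 53 53 53 332; joining the 17 pieces gives the next term.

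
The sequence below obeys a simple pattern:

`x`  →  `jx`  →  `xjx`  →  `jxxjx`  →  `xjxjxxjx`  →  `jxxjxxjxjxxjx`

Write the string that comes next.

Each term (from the third on) is the two preceding terms concatenated in order: term 3 = x·jx = xjx.
Continuing: xjxjxxjx · jxxjxxjxjxxjx gives term 7.

xjxjxxjxjxxjxxjxjxxjx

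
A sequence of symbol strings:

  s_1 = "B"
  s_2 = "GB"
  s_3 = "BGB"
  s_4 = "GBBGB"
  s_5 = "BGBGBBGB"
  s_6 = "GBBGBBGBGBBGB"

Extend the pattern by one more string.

BGBGBBGBGBBGBBGBGBBGB

From term 3 onward, concatenate the second-to-last term with the last: B·GB = BGB, GB·BGB = GBBGB, …
So term 7 is BGBGBBGB·GBBGBBGBGBBGB.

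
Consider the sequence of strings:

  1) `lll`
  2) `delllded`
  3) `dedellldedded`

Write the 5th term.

dedededellldeddeddedded

Each term wraps the previous one in de on the left and ded on the right.
From dedellldedded, 2 further steps: dedellldedded → dededellldeddedded → (answer).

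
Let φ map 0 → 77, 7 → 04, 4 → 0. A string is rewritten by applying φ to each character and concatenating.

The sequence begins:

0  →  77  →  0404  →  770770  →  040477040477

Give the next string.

77077004047707700404

Apply φ to 040477040477 symbol by symbol: 0→77, 4→0, 0→77, 4→0, 7→04, 7→04, 0→77, 4→0, 0→77, 4→0, 7→04, 7→04; joined: 77 0 77 0 04 04 77 0 77 0 04 04.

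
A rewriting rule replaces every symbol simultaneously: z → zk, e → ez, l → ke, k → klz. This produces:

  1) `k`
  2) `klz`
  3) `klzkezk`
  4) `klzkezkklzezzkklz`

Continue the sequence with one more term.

Rewriting the 17 symbols of klzkezkklzezzkklz one by one yields klz ke zk klz ez zk klz klz ke zk ez zk zk klz klz ke zk; concatenated:

klzkezkklzezzkklzklzkezkezzkzkklzklzkezk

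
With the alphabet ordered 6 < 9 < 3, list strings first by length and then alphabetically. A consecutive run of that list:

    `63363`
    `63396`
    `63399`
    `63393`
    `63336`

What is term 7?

63333

Advancing 2 positions from 63336 through 63336 → 63339 reaches term 7.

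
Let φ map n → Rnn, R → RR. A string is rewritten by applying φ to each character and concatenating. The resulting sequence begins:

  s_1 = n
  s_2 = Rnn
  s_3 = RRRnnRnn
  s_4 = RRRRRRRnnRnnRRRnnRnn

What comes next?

Rewriting the 20 symbols of RRRRRRRnnRnnRRRnnRnn one by one yields RR RR RR RR RR RR RR Rnn Rnn RR Rnn Rnn RR RR RR Rnn Rnn RR Rnn Rnn; concatenated:

RRRRRRRRRRRRRRRnnRnnRRRnnRnnRRRRRRRnnRnnRRRnnRnn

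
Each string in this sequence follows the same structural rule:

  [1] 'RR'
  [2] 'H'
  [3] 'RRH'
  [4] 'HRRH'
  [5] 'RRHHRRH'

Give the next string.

Each term (from the third on) is the two preceding terms concatenated in order: term 3 = RR·H = RRH.
The next term joins HRRH and RRHHRRH.

HRRHRRHHRRH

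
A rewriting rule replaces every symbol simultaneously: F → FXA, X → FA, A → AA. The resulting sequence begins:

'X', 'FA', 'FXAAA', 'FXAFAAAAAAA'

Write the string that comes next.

FXAFAAAFXAAAAAAAAAAAAAAA

Expanding FXAFAAAAAAA: F→FXA, X→FA, A→AA, F→FXA, A→AA, A→AA, A→AA, A→AA, A→AA, A→AA, A→AA. Concatenated: FXA FA AA FXA AA AA AA AA AA AA AA.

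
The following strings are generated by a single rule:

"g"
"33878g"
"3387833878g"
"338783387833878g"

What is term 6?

Each term is the previous one with 33878 prepended.
From 338783387833878g, 2 further steps: 338783387833878g → 33878338783387833878g → (answer).

3387833878338783387833878g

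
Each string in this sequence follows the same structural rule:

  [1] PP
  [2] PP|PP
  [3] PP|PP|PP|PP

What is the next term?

Each string is two copies of the previous one joined by '|'.
So the next term is two copies of PP|PP|PP|PP with '|' between the halves.

PP|PP|PP|PP|PP|PP|PP|PP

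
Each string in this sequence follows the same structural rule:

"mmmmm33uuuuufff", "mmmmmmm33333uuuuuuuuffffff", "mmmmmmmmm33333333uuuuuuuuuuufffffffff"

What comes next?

mmmmmmmmmmm33333333333uuuuuuuuuuuuuuffffffffffff

Term n consists of 2n+3 m's, followed by 3n-1 3's, followed by 3n+2 u's, followed by 3n f's (n = 1, 2, …).
For the next term, n = 4, so the run lengths are 11, 11, 14, 12.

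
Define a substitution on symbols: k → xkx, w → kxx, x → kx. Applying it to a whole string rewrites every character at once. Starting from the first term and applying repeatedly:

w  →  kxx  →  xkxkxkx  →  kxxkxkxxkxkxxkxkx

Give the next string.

xkxkxkxxkxkxxkxkxkxxkxkxxkxkxkxxkxkxxkxkx

Applying the rule to each of the 17 symbols of kxxkxkxxkxkxxkxkx gives the pieces xkx kx kx xkx kx xkx kx kx xkx kx xkx kx kx xkx kx xkx kx, which concatenate to the answer.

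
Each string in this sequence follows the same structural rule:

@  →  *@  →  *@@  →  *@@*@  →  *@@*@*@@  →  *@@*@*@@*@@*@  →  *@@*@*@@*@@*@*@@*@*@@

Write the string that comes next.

*@@*@*@@*@@*@*@@*@*@@*@@*@*@@*@@*@

This is a Fibonacci-style word recurrence s(k) = s(k−1)·s(k−2): e.g. *@·@ = *@@.
Continuing: *@@*@*@@*@@*@*@@*@*@@ · *@@*@*@@*@@*@ gives term 8.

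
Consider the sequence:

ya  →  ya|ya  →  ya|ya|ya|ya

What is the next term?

ya|ya|ya|ya|ya|ya|ya|ya

Each string is two copies of the previous one joined by '|'.
So the next term is two copies of ya|ya|ya|ya with '|' between the halves.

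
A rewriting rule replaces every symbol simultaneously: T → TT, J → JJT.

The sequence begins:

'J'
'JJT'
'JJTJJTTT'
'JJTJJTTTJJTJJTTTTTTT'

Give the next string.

Replace each of the 20 characters of JJTJJTTTJJTJJTTTTTTT in place — JJT JJT TT JJT JJT TT TT TT JJT JJT TT JJT JJT TT TT TT TT TT TT TT — and concatenate.

JJTJJTTTJJTJJTTTTTTTJJTJJTTTJJTJJTTTTTTTTTTTTTTT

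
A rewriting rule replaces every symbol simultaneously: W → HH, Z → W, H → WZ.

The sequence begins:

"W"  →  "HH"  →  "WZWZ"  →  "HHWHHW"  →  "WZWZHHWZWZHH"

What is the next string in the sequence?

HHWHHWWZWZHHWHHWWZWZ

Apply φ to WZWZHHWZWZHH symbol by symbol: W→HH, Z→W, W→HH, Z→W, H→WZ, H→WZ, W→HH, Z→W, W→HH, Z→W, H→WZ, H→WZ; joined: HH W HH W WZ WZ HH W HH W WZ WZ.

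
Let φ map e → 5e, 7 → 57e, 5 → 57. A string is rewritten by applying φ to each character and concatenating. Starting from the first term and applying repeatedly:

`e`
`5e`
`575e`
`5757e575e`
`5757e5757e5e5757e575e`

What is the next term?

Rewriting the 21 symbols of 5757e5757e5e5757e575e one by one yields 57 57e 57 57e 5e 57 57e 57 57e 5e 57 5e 57 57e 57 57e 5e 57 57e 57 5e; concatenated:

5757e5757e5e5757e5757e5e575e5757e5757e5e5757e575e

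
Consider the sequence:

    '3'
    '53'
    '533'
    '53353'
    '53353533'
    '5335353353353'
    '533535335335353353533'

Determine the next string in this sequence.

5335353353353533535335335353353353

From term 3 onward, concatenate the last term with the second-to-last: 53·3 = 533, 533·53 = 53353, …
Continuing: 533535335335353353533 · 5335353353353 gives term 8.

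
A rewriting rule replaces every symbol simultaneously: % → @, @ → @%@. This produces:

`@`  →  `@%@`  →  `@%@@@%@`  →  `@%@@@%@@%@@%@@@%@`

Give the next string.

φ(@%@@@%@@%@@%@@@%@) expands symbol-by-symbol to @%@ @ @%@ @%@ @%@ @ @%@ @%@ @ @%@ @%@ @ @%@ @%@ @%@ @ @%@; joining the 17 pieces gives the next term.

@%@@@%@@%@@%@@@%@@%@@@%@@%@@@%@@%@@%@@@%@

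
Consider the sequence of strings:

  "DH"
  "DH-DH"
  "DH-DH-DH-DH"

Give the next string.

s(k+1) = s(k)·-·s(k) — each term doubles the last with '-' between the halves.
Doubling DH-DH-DH-DH with '-' between the halves:

DH-DH-DH-DH-DH-DH-DH-DH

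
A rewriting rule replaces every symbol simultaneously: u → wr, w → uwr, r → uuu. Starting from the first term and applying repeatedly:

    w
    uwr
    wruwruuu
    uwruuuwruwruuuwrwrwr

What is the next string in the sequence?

Replace each of the 20 characters of uwruuuwruwruuuwrwrwr in place — wr uwr uuu wr wr wr uwr uuu wr uwr uuu wr wr wr uwr uuu uwr uuu uwr uuu — and concatenate.

wruwruuuwrwrwruwruuuwruwruuuwrwrwruwruuuuwruuuuwruuu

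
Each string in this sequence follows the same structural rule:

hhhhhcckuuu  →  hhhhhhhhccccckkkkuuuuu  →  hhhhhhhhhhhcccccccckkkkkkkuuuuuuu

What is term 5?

Each string has the form h^{3n+2} c^{3n-1} k^{3n-2} u^{2n+1} (n = 1, 2, …).
At n = 5 the blocks have lengths 17, 14, 13, 11.

hhhhhhhhhhhhhhhhhcccccccccccccckkkkkkkkkkkkkuuuuuuuuuuu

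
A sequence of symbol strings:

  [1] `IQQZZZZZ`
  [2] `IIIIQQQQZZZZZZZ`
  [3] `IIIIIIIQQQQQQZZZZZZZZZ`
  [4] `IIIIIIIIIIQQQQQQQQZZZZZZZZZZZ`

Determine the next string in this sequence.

IIIIIIIIIIIIIQQQQQQQQQQZZZZZZZZZZZZZ

Reading off run lengths: I runs 1, 4, 7, 10; Q runs 2, 4, 6, 8; Z runs 5, 7, 9, 11 — each is linear in n (n = 1, 2, …).
Setting n = 5 gives 13, 10, 13 characters in each block.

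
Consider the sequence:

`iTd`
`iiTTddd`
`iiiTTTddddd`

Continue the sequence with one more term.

The n-th term is n i's then n T's then 2n-1 d's (n = 1, 2, …).
Setting n = 4 gives 4, 4, 7 characters in each block.

iiiiTTTTddddddd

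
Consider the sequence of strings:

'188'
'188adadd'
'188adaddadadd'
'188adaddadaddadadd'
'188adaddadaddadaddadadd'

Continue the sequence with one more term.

Each term is the previous one with adadd appended.
One more step from 188adaddadaddadaddadadd gives the answer.

188adaddadaddadaddadaddadadd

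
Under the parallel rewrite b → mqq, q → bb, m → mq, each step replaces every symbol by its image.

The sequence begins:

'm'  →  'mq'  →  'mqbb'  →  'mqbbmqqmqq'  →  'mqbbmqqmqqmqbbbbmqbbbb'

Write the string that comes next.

Rewriting the 22 symbols of mqbbmqqmqqmqbbbbmqbbbb one by one yields mq bb mqq mqq mq bb bb mq bb bb mq bb mqq mqq mqq mqq mq bb mqq mqq mqq mqq; concatenated:

mqbbmqqmqqmqbbbbmqbbbbmqbbmqqmqqmqqmqqmqbbmqqmqqmqqmqq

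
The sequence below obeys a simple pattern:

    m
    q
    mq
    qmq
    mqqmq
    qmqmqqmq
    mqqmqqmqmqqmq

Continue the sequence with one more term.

Each term (from the third on) is the two preceding terms concatenated in order: term 3 = m·q = mq.
The next term joins qmqmqqmq and mqqmqqmqmqqmq.

qmqmqqmqmqqmqqmqmqqmq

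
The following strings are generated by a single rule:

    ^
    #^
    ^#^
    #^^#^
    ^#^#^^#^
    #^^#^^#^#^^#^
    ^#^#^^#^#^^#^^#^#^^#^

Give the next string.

This is a Fibonacci-style word recurrence s(k) = s(k−2)·s(k−1): e.g. ^·#^ = ^#^.
The next term joins #^^#^^#^#^^#^ and ^#^#^^#^#^^#^^#^#^^#^.

#^^#^^#^#^^#^^#^#^^#^#^^#^^#^#^^#^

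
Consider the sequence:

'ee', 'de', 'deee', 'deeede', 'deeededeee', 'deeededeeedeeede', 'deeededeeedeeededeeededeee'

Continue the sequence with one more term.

deeededeeedeeededeeededeeedeeededeeedeeede

From term 3 onward, concatenate the last term with the second-to-last: de·ee = deee, deee·de = deeede, …
So term 8 is deeededeeedeeededeeededeee·deeededeeedeeede.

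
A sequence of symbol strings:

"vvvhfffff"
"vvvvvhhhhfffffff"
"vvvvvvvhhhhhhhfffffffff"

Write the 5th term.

vvvvvvvvvvvhhhhhhhhhhhhhfffffffffffff

Each string has the form v^{2n+1} h^{3n-2} f^{2n+3} (n = 1, 2, …).
At n = 5 the blocks have lengths 11, 13, 13.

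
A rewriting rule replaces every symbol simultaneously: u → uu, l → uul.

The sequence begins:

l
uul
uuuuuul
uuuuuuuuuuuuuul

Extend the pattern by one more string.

uuuuuuuuuuuuuuuuuuuuuuuuuuuuuul

Applying the rule to each of the 15 symbols of uuuuuuuuuuuuuul gives the pieces uu uu uu uu uu uu uu uu uu uu uu uu uu uu uul, which concatenate to the answer.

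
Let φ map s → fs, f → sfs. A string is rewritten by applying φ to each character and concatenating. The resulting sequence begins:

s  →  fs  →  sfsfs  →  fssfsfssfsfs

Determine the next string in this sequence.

sfsfsfssfsfssfsfsfssfsfssfsfs

Apply φ to fssfsfssfsfs symbol by symbol: f→sfs, s→fs, s→fs, f→sfs, s→fs, f→sfs, s→fs, s→fs, f→sfs, s→fs, f→sfs, s→fs; joined: sfs fs fs sfs fs sfs fs fs sfs fs sfs fs.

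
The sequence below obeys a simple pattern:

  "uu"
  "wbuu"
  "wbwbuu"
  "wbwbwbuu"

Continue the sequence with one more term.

Each term is the previous one with wb prepended.
One more step from wbwbwbuu gives the answer.

wbwbwbwbuu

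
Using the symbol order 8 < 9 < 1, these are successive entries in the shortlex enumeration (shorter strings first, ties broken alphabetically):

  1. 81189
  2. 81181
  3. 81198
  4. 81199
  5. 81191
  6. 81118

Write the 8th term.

Advancing 2 positions from 81118 through 81118 → 81119 reaches term 8.

81111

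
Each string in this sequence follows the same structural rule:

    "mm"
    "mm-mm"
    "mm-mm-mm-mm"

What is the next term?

s(k+1) = s(k)·-·s(k) — each term doubles the last with '-' between the halves.
One more doubling of mm-mm-mm-mm gives the answer.

mm-mm-mm-mm-mm-mm-mm-mm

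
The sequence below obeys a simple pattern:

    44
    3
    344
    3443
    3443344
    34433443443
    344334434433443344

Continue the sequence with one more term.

34433443443344334434433443443

This is a Fibonacci-style word recurrence s(k) = s(k−1)·s(k−2): e.g. 3·44 = 344.
The next term joins 344334434433443344 and 34433443443.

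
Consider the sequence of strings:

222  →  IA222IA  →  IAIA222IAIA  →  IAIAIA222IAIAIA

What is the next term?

Each term wraps the previous one in IA on the left and IA on the right.
One more step from IAIAIA222IAIAIA gives the answer.

IAIAIAIA222IAIAIAIA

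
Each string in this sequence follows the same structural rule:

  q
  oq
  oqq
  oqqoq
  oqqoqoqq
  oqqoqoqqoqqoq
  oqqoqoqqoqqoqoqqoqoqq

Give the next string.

oqqoqoqqoqqoqoqqoqoqqoqqoqoqqoqqoq

This is a Fibonacci-style word recurrence s(k) = s(k−1)·s(k−2): e.g. oq·q = oqq.
The next term joins oqqoqoqqoqqoqoqqoqoqq and oqqoqoqqoqqoq.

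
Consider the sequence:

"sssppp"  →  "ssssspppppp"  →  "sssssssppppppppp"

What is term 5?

sssssssssssppppppppppppppp

Reading off run lengths: s runs 3, 5, 7; p runs 3, 6, 9 — each is linear in n (n = 1, 2, …).
At n = 5 the blocks have lengths 11, 15.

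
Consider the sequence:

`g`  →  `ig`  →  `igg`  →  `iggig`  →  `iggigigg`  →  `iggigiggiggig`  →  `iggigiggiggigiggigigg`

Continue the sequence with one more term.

This is a Fibonacci-style word recurrence s(k) = s(k−1)·s(k−2): e.g. ig·g = igg.
The next term joins iggigiggiggigiggigigg and iggigiggiggig.

iggigiggiggigiggigiggiggigiggiggig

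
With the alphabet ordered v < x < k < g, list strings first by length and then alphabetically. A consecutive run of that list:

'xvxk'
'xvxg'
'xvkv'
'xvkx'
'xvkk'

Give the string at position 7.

Stepping forward 2 times from xvkk: xvkk → xvkg, then the target.

xvgv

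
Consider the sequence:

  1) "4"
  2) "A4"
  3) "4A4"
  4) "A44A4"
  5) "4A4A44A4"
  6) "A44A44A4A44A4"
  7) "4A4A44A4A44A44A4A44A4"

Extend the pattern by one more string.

A44A44A4A44A44A4A44A4A44A44A4A44A4

This is a Fibonacci-style word recurrence s(k) = s(k−2)·s(k−1): e.g. 4·A4 = 4A4.
So term 8 is A44A44A4A44A4·4A4A44A4A44A44A4A44A4.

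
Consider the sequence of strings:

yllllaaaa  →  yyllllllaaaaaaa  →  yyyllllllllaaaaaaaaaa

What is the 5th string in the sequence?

yyyyyllllllllllllaaaaaaaaaaaaaaaa

Each string has the form y^{n} l^{2n+2} a^{3n+1} (n = 1, 2, …).
At n = 5 the blocks have lengths 5, 12, 16.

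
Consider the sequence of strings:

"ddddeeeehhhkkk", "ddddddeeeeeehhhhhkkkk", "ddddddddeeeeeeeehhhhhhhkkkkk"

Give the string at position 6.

Each string has the form d^{2n+2} e^{2n+2} h^{2n+1} k^{n+2} (n = 1, 2, …).
At n = 6 the blocks have lengths 14, 14, 13, 8.

ddddddddddddddeeeeeeeeeeeeeehhhhhhhhhhhhhkkkkkkkk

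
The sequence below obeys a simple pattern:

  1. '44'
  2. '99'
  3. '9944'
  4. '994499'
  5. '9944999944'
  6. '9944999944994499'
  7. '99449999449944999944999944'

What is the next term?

994499994499449999449999449944999944994499

This is a Fibonacci-style word recurrence s(k) = s(k−1)·s(k−2): e.g. 99·44 = 9944.
Continuing: 99449999449944999944999944 · 9944999944994499 gives term 8.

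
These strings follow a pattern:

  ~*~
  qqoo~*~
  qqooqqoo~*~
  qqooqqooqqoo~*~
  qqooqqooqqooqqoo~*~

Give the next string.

Each term is the previous one with qqoo prepended.
One more step from qqooqqooqqooqqoo~*~ gives the answer.

qqooqqooqqooqqooqqoo~*~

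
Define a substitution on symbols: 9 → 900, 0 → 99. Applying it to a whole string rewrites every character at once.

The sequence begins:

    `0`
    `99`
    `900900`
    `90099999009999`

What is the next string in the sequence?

φ(90099999009999) expands symbol-by-symbol to 900 99 99 900 900 900 900 900 99 99 900 900 900 900; joining the 14 pieces gives the next term.

90099999009009009009009999900900900900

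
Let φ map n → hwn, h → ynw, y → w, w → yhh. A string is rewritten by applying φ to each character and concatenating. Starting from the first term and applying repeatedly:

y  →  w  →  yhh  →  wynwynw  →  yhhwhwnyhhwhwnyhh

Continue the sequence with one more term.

φ(yhhwhwnyhhwhwnyhh) expands symbol-by-symbol to w ynw ynw yhh ynw yhh hwn w ynw ynw yhh ynw yhh hwn w ynw ynw; joining the 17 pieces gives the next term.

wynwynwyhhynwyhhhwnwynwynwyhhynwyhhhwnwynwynw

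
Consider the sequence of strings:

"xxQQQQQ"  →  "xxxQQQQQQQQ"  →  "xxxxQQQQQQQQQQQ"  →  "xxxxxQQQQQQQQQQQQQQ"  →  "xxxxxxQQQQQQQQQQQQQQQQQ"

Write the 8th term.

xxxxxxxxxQQQQQQQQQQQQQQQQQQQQQQQQQQ

Reading off run lengths: x runs 2, 3, 4, 5, 6; Q runs 5, 8, 11, 14, 17 — each is linear in n (n = 1, 2, …).
For term 8, n = 8, so the run lengths are 9, 26.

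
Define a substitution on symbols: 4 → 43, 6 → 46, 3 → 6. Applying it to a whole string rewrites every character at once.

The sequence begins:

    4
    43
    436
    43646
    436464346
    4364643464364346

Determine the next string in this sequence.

4364643464364346436464364346

φ(4364643464364346) expands symbol-by-symbol to 43 6 46 43 46 43 6 43 46 43 6 46 43 6 43 46; joining the 16 pieces gives the next term.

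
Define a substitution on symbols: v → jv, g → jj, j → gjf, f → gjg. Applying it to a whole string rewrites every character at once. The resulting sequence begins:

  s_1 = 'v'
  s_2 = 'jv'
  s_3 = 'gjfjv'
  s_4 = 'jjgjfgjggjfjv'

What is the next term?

Applying the rule to each of the 13 symbols of jjgjfgjggjfjv gives the pieces gjf gjf jj gjf gjg jj gjf jj jj gjf gjg gjf jv, which concatenate to the answer.

gjfgjfjjgjfgjgjjgjfjjjjgjfgjggjfjv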